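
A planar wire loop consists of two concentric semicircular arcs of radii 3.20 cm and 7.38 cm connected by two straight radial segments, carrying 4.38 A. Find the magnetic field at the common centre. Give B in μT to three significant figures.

The radial connectors point toward the centre, so dl × r̂ = 0 and they contribute nothing.
Each semicircle gives μ₀I/(4R): inner arc 4.30×10⁻⁵ T, outer arc 1.86×10⁻⁵ T.
The two arcs carry current in opposite angular senses, so their fields oppose: B = |4.30×10⁻⁵ − 1.86×10⁻⁵| = 2.44×10⁻⁵ T.

B ≈ 24.4 μT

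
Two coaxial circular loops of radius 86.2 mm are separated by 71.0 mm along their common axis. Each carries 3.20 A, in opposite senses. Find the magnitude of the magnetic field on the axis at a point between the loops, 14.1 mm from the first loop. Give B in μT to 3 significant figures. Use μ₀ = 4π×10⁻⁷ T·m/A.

Each loop contributes B = μ₀IR²/[2(R²+z²)^(3/2)] on the axis, with z measured from that loop.
Loop 1 (z = 0.0141 m): B₁ = 2.24×10⁻⁵ T. Loop 2 (z = 0.0569 m): B₂ = 1.36×10⁻⁵ T.
The fields oppose: B = |B₁ − B₂| = 8.86×10⁻⁶ T.

B ≈ 8.86 μT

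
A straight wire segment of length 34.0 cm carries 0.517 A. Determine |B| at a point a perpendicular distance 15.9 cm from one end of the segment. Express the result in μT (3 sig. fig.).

For a finite straight segment, B = (μ₀I/4πd)(sinθ₁ + sinθ₂), where θ₁, θ₂ are the angles from the perpendicular to each end.
The perpendicular foot is at one end, so the two end-offsets along the wire are 0 and L = 0.34 m.
sinθ₁ = 0/√(0²+0.159²) = 0.0000; sinθ₂ = 0.34/√(0.34²+0.159²) = 0.9058.
B = (4π×10⁻⁷ × 0.517) / (4π × 0.159) × (0.0000 + 0.9058) = 2.95×10⁻⁷ T.

B ≈ 0.295 μT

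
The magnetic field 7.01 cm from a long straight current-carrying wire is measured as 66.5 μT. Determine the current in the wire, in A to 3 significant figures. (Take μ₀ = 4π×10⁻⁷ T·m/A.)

For a long straight wire B = μ₀I/(2πd), so I = 2πdB/μ₀.
I = 2π × 0.0701 × 6.65×10⁻⁵ / (4π×10⁻⁷) = 23.3 A.

I ≈ 23.3 A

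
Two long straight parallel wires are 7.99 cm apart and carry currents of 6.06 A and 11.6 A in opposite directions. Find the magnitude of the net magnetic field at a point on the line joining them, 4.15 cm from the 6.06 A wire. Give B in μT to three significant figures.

Each long wire gives B = μ₀I/(2πd). Distances are d₁ = 0.0415 m and d₂ = 0.0384 m.
B₁ = 2.92×10⁻⁵ T, B₂ = 6.04×10⁻⁵ T.
Between antiparallel currents both contributions point the same way, so they add. B = B₁ + B₂ = 2.92×10⁻⁵ + 6.04×10⁻⁵ = 8.96×10⁻⁵ T.

B ≈ 89.6 μT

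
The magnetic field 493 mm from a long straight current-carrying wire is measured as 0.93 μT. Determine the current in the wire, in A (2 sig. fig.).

For a long straight wire B = μ₀I/(2πd), so I = 2πdB/μ₀.
I = 2π × 0.493 × 9.30×10⁻⁷ / (4π×10⁻⁷) = 2.29 A.

I ≈ 2.3 A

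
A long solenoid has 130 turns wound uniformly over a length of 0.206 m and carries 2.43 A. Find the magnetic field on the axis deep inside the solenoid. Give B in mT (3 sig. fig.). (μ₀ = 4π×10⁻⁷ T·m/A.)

Inside a long solenoid, B = μ₀nI with n = 631.1 turns/m.
B = 4π×10⁻⁷ × 631.1 × 2.43 = 1.93×10⁻³ T.

B ≈ 1.93 mT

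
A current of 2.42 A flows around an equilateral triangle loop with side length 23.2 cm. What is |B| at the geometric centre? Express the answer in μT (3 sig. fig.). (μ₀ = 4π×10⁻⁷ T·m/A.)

Each side is a finite straight segment at perpendicular distance d = a/(2 tan(π/3)) = 0.06697 m from the centre, with end-angles ±π/3.
One side contributes B₁ = (μ₀I/4πd)·2 sin(π/3) = 6.26×10⁻⁶ T.
All 3 sides add in the same direction: B = 3 × 6.26×10⁻⁶ = 1.88×10⁻⁵ T.

B ≈ 18.8 μT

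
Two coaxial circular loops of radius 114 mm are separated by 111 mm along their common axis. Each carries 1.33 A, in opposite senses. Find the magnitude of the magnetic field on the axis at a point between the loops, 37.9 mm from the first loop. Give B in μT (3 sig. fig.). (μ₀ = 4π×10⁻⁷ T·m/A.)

B ≈ 1.89 μT

Each loop contributes B = μ₀IR²/[2(R²+z²)^(3/2)] on the axis, with z measured from that loop.
Loop 1 (z = 0.0379 m): B₁ = 6.26×10⁻⁶ T. Loop 2 (z = 0.0731 m): B₂ = 4.37×10⁻⁶ T.
The fields oppose: B = |B₁ − B₂| = 1.89×10⁻⁶ T.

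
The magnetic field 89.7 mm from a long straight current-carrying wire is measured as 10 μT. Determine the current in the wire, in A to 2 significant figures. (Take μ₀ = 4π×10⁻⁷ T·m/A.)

For a long straight wire B = μ₀I/(2πd), so I = 2πdB/μ₀.
I = 2π × 0.0897 × 1.00×10⁻⁵ / (4π×10⁻⁷) = 4.48 A.

I ≈ 4.5 A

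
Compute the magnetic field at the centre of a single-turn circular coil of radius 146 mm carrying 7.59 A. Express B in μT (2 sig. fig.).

At the centre of a circular loop the Biot–Savart law gives B = μ₀I/(2R).
B = (4π×10⁻⁷ × 7.59) / (2 × 0.146) = 3.27×10⁻⁵ T.

B ≈ 33 μT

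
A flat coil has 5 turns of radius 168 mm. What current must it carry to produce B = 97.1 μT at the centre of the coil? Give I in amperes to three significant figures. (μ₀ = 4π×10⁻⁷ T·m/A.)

I ≈ 5.19 A

For an N-turn coil, B = Nμ₀I/(2R) with R = 0.168 m, so I = 2RB/(Nμ₀) = 2 × 0.168 × 9.71×10⁻⁵ / (5 × 4π×10⁻⁷) = 5.19 A.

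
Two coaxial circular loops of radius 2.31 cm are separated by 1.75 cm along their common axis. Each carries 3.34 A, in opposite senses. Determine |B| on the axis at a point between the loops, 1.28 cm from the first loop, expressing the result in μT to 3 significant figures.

B ≈ 24.7 μT

Each loop contributes B = μ₀IR²/[2(R²+z²)^(3/2)] on the axis, with z measured from that loop.
Loop 1 (z = 0.0128 m): B₁ = 6.08×10⁻⁵ T. Loop 2 (z = 0.0047 m): B₂ = 8.55×10⁻⁵ T.
The fields oppose: B = |B₁ − B₂| = 2.47×10⁻⁵ T.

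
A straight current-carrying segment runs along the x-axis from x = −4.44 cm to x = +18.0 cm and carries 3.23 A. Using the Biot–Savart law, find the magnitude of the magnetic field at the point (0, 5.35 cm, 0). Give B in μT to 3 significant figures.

B ≈ 9.64 μT

For a finite straight segment, B = (μ₀I/4πd)(sinθ₁ + sinθ₂), where θ₁, θ₂ are the angles from the perpendicular to each end.
The perpendicular distance is d = 0.0535 m; the end-offsets along the wire are a = 0.0444 m and b = 0.18 m.
sinθ₁ = 0.0444/√(0.0444²+0.0535²) = 0.6386; sinθ₂ = 0.18/√(0.18²+0.0535²) = 0.9586.
B = (4π×10⁻⁷ × 3.23) / (4π × 0.0535) × (0.6386 + 0.9586) = 9.64×10⁻⁶ T.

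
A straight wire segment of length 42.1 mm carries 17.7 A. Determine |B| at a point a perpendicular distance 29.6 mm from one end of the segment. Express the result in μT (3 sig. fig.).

B ≈ 48.9 μT

For a finite straight segment, B = (μ₀I/4πd)(sinθ₁ + sinθ₂), where θ₁, θ₂ are the angles from the perpendicular to each end.
The perpendicular foot is at one end, so the two end-offsets along the wire are 0 and L = 0.0421 m.
sinθ₁ = 0/√(0²+0.0296²) = 0.0000; sinθ₂ = 0.0421/√(0.0421²+0.0296²) = 0.8180.
B = (4π×10⁻⁷ × 17.7) / (4π × 0.0296) × (0.0000 + 0.8180) = 4.89×10⁻⁵ T.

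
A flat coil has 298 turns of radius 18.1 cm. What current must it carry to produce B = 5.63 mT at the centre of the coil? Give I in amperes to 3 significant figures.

For an N-turn coil, B = Nμ₀I/(2R) with R = 0.181 m, so I = 2RB/(Nμ₀) = 2 × 0.181 × 5.63×10⁻³ / (298 × 4π×10⁻⁷) = 5.44 A.

I ≈ 5.44 A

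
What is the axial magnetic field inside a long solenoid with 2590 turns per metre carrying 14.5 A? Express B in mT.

B ≈ 47.2 mT

Inside a long solenoid, B = μ₀nI with n = 2590 turns/m.
B = 4π×10⁻⁷ × 2590 × 14.5 = 4.72×10⁻² T.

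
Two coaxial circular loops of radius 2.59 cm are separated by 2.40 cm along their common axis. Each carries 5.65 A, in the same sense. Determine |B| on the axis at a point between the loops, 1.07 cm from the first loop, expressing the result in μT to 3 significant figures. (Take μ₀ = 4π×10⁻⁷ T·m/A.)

B ≈ 205 μT

Each loop contributes B = μ₀IR²/[2(R²+z²)^(3/2)] on the axis, with z measured from that loop.
Loop 1 (z = 0.0107 m): B₁ = 1.08×10⁻⁴ T. Loop 2 (z = 0.0133 m): B₂ = 9.65×10⁻⁵ T.
The fields add: B = B₁ + B₂ = 2.05×10⁻⁴ T.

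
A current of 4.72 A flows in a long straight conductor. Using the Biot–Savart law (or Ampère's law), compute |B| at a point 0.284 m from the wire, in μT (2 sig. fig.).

For an infinitely long straight wire, B = μ₀I/(2πd).
B = (4π×10⁻⁷ × 4.72) / (2π × 0.284) = 3.32×10⁻⁶ T.

B ≈ 3.3 μT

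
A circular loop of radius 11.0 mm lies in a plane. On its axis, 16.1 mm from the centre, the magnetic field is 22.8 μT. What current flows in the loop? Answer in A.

I ≈ 2.22 A

On the axis of a loop, B = μ₀IR²/[2(R²+z²)^(3/2)], so I = 2B(R²+z²)^(3/2)/(μ₀R²).
R² + z² = 0.000121 + 0.0002592 = 0.0003802 m²; raised to 3/2 gives 7.41×10⁻⁶ m³.
I = 2 × 2.28×10⁻⁵ × 7.41×10⁻⁶ / (1.26×10⁻⁶ × 0.000121) = 2.22 A.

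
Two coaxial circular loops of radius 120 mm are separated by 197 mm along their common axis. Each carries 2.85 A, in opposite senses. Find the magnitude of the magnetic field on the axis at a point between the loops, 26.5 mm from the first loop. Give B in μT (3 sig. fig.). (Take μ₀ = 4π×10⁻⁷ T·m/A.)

Each loop contributes B = μ₀IR²/[2(R²+z²)^(3/2)] on the axis, with z measured from that loop.
Loop 1 (z = 0.0265 m): B₁ = 1.39×10⁻⁵ T. Loop 2 (z = 0.1705 m): B₂ = 2.85×10⁻⁶ T.
The fields oppose: B = |B₁ − B₂| = 1.10×10⁻⁵ T.

B ≈ 11.0 μT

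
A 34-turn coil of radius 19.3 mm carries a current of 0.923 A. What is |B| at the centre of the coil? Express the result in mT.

B ≈ 1.02 mT

For an N-turn flat coil, B = Nμ₀I/(2R) with R = 0.0193 m.
B = 34 × 3.00×10⁻⁵ T = 1.02×10⁻³ T.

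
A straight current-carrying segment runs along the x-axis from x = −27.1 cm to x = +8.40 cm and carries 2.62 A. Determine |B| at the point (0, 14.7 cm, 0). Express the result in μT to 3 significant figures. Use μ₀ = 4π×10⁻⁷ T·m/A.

For a finite straight segment, B = (μ₀I/4πd)(sinθ₁ + sinθ₂), where θ₁, θ₂ are the angles from the perpendicular to each end.
The perpendicular distance is d = 0.147 m; the end-offsets along the wire are a = 0.271 m and b = 0.084 m.
sinθ₁ = 0.271/√(0.271²+0.147²) = 0.8790; sinθ₂ = 0.084/√(0.084²+0.147²) = 0.4961.
B = (4π×10⁻⁷ × 2.62) / (4π × 0.147) × (0.8790 + 0.4961) = 2.45×10⁻⁶ T.

B ≈ 2.45 μT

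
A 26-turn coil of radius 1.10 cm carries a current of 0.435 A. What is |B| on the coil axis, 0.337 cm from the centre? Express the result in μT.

B ≈ 565 μT

For an N-turn flat coil, B = Nμ₀IR²/[2(R²+z²)^(3/2)] with R = 0.011 m, z = 0.00337 m.
B = 26 × 2.17×10⁻⁵ T = 5.65×10⁻⁴ T.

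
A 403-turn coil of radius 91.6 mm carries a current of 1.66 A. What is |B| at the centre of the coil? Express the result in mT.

B ≈ 4.59 mT

For an N-turn flat coil, B = Nμ₀I/(2R) with R = 0.0916 m.
B = 403 × 1.14×10⁻⁵ T = 4.59×10⁻³ T.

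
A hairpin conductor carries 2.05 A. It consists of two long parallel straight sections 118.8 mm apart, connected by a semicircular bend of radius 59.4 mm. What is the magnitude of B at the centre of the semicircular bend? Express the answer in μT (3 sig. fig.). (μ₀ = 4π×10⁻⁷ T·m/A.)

The semicircular arc contributes B_arc = μ₀I·π/(4πR) = μ₀I/(4R) = 1.08×10⁻⁵ T.
Each semi-infinite lead is at perpendicular distance R = 0.0594 m from the centre, with the perpendicular foot at its near end, so it contributes μ₀I/(4πR); both point the same way, together 6.90×10⁻⁶ T.
Arc and leads all point the same direction: B = 1.08×10⁻⁵ + 6.90×10⁻⁶ = 1.77×10⁻⁵ T.

B ≈ 17.7 μT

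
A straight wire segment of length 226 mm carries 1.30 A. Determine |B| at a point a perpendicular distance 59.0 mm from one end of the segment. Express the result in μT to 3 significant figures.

For a finite straight segment, B = (μ₀I/4πd)(sinθ₁ + sinθ₂), where θ₁, θ₂ are the angles from the perpendicular to each end.
The perpendicular foot is at one end, so the two end-offsets along the wire are 0 and L = 0.226 m.
sinθ₁ = 0/√(0²+0.059²) = 0.0000; sinθ₂ = 0.226/√(0.226²+0.059²) = 0.9676.
B = (4π×10⁻⁷ × 1.30) / (4π × 0.059) × (0.0000 + 0.9676) = 2.13×10⁻⁶ T.

B ≈ 2.13 μT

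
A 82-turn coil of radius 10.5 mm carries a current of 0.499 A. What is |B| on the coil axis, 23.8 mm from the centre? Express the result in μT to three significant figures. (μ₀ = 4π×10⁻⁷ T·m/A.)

For an N-turn flat coil, B = Nμ₀IR²/[2(R²+z²)^(3/2)] with R = 0.0105 m, z = 0.0238 m.
B = 82 × 1.96×10⁻⁶ T = 1.61×10⁻⁴ T.

B ≈ 161 μT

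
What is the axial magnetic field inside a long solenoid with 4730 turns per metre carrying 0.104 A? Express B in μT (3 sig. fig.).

Inside a long solenoid, B = μ₀nI with n = 4730 turns/m.
B = 4π×10⁻⁷ × 4730 × 0.104 = 6.18×10⁻⁴ T.

B ≈ 618 μT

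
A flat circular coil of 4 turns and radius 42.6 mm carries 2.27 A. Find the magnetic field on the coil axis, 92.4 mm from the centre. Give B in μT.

B ≈ 9.83 μT

For an N-turn flat coil, B = Nμ₀IR²/[2(R²+z²)^(3/2)] with R = 0.0426 m, z = 0.0924 m.
B = 4 × 2.46×10⁻⁶ T = 9.83×10⁻⁶ T.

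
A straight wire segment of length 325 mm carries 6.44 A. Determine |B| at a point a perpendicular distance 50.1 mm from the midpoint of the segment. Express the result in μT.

For a finite straight segment, B = (μ₀I/4πd)(sinθ₁ + sinθ₂), where θ₁, θ₂ are the angles from the perpendicular to each end.
The perpendicular from the point meets the wire at its midpoint, so each end is L/2 = 0.1625 m away along the wire.
sinθ₁ = 0.1625/√(0.1625²+0.0501²) = 0.9556; sinθ₂ = 0.1625/√(0.1625²+0.0501²) = 0.9556.
B = (4π×10⁻⁷ × 6.44) / (4π × 0.0501) × (0.9556 + 0.9556) = 2.46×10⁻⁵ T.

B ≈ 24.6 μT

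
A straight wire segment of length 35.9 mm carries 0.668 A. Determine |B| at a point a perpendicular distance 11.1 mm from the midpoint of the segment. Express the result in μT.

For a finite straight segment, B = (μ₀I/4πd)(sinθ₁ + sinθ₂), where θ₁, θ₂ are the angles from the perpendicular to each end.
The perpendicular from the point meets the wire at its midpoint, so each end is L/2 = 0.01795 m away along the wire.
sinθ₁ = 0.01795/√(0.01795²+0.0111²) = 0.8505; sinθ₂ = 0.01795/√(0.01795²+0.0111²) = 0.8505.
B = (4π×10⁻⁷ × 0.668) / (4π × 0.0111) × (0.8505 + 0.8505) = 1.02×10⁻⁵ T.

B ≈ 10.2 μT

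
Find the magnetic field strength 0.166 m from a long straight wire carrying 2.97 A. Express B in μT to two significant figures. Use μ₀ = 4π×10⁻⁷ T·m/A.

B ≈ 3.6 μT

For an infinitely long straight wire, B = μ₀I/(2πd).
B = (4π×10⁻⁷ × 2.97) / (2π × 0.166) = 3.58×10⁻⁶ T.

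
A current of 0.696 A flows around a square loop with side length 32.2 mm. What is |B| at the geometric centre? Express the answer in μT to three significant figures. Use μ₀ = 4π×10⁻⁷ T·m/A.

B ≈ 24.5 μT

Each side is a finite straight segment at perpendicular distance d = a/(2 tan(π/4)) = 0.0161 m from the centre, with end-angles ±π/4.
One side contributes B₁ = (μ₀I/4πd)·2 sin(π/4) = 6.11×10⁻⁶ T.
All 4 sides add in the same direction: B = 4 × 6.11×10⁻⁶ = 2.45×10⁻⁵ T.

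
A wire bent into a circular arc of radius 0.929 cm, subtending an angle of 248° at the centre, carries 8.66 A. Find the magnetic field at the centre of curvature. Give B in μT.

The Biot–Savart field of a circular arc at its centre is B = μ₀Iφ/(4πR), with φ = 4.328 rad.
B = (4π×10⁻⁷ × 8.66 × 4.328) / (4π × 0.00929) = 4.03×10⁻⁴ T.

B ≈ 403 μT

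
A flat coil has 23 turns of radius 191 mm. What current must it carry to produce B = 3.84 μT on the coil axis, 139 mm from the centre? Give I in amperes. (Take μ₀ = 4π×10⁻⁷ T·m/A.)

I ≈ 0.0960 A

For an N-turn coil, B = Nμ₀IR²/[2(R²+z²)^(3/2)] with R = 0.191 m, z = 0.139 m, so I = 2B(R²+z²)^(3/2)/(Nμ₀R²) = 2 × 3.84×10⁻⁶ × 1.32×10⁻² / (23 × 4π×10⁻⁷ × 0.03648) = 9.60×10⁻² A.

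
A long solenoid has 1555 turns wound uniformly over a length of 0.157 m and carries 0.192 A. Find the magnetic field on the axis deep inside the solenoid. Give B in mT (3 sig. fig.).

B ≈ 2.39 mT

Inside a long solenoid, B = μ₀nI with n = 9904 turns/m.
B = 4π×10⁻⁷ × 9904 × 0.192 = 2.39×10⁻³ T.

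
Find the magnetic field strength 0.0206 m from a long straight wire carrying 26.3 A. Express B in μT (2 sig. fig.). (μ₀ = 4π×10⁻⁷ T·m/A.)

B ≈ 260 μT

For an infinitely long straight wire, B = μ₀I/(2πd).
B = (4π×10⁻⁷ × 26.3) / (2π × 0.0206) = 2.55×10⁻⁴ T.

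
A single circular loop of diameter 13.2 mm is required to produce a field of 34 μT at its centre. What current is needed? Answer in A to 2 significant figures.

At the centre of a circular loop B = μ₀I/(2R), so I = 2RB/μ₀.
With R = 0.0066 m, I = 2 × 0.0066 × 3.40×10⁻⁵ / (4π×10⁻⁷) = 0.357 A.

I ≈ 0.36 A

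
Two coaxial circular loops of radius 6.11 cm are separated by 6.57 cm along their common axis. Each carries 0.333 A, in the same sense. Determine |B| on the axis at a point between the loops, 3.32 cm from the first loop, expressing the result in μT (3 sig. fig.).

B ≈ 4.68 μT

Each loop contributes B = μ₀IR²/[2(R²+z²)^(3/2)] on the axis, with z measured from that loop.
Loop 1 (z = 0.0332 m): B₁ = 2.32×10⁻⁶ T. Loop 2 (z = 0.0325 m): B₂ = 2.36×10⁻⁶ T.
The fields add: B = B₁ + B₂ = 4.68×10⁻⁶ T.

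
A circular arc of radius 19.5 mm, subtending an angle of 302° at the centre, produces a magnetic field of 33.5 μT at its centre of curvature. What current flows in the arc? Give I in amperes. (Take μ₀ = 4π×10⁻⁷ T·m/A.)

I ≈ 1.24 A

For a circular arc, B = μ₀Iφ/(4πR) with φ in radians; here φ = 5.271 rad.
So I = 4πRB/(μ₀φ) = 4π × 0.0195 × 3.35×10⁻⁵ / (4π×10⁻⁷ × 5.271) = 1.24 A.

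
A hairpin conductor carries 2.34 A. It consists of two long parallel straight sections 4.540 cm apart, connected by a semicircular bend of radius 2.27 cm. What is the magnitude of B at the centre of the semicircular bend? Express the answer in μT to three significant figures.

The semicircular arc contributes B_arc = μ₀I·π/(4πR) = μ₀I/(4R) = 3.24×10⁻⁵ T.
Each semi-infinite lead is at perpendicular distance R = 0.0227 m from the centre, with the perpendicular foot at its near end, so it contributes μ₀I/(4πR); both point the same way, together 2.06×10⁻⁵ T.
Arc and leads all point the same direction: B = 3.24×10⁻⁵ + 2.06×10⁻⁵ = 5.30×10⁻⁵ T.

B ≈ 53.0 μT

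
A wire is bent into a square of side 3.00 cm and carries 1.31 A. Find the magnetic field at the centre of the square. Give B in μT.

B ≈ 49.4 μT

Each side is a finite straight segment at perpendicular distance d = a/(2 tan(π/4)) = 0.015 m from the centre, with end-angles ±π/4.
One side contributes B₁ = (μ₀I/4πd)·2 sin(π/4) = 1.24×10⁻⁵ T.
All 4 sides add in the same direction: B = 4 × 1.24×10⁻⁵ = 4.94×10⁻⁵ T.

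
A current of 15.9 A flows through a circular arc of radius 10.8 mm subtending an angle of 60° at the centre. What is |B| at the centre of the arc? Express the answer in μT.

The Biot–Savart field of a circular arc at its centre is B = μ₀Iφ/(4πR), with φ = 1.047 rad.
B = (4π×10⁻⁷ × 15.9 × 1.047) / (4π × 0.0108) = 1.54×10⁻⁴ T.

B ≈ 154 μT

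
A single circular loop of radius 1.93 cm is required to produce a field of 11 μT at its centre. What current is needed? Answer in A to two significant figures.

At the centre of a circular loop B = μ₀I/(2R), so I = 2RB/μ₀.
With R = 0.0193 m, I = 2 × 0.0193 × 1.10×10⁻⁵ / (4π×10⁻⁷) = 0.338 A.

I ≈ 0.34 A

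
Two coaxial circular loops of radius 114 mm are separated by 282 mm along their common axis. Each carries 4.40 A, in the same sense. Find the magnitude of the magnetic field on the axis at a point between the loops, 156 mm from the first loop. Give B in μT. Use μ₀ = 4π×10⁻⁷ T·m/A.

Each loop contributes B = μ₀IR²/[2(R²+z²)^(3/2)] on the axis, with z measured from that loop.
Loop 1 (z = 0.156 m): B₁ = 4.98×10⁻⁶ T. Loop 2 (z = 0.126 m): B₂ = 7.32×10⁻⁶ T.
The fields add: B = B₁ + B₂ = 1.23×10⁻⁵ T.

B ≈ 12.3 μT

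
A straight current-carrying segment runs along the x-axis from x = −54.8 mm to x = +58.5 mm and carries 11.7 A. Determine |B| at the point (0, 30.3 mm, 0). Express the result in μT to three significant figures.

For a finite straight segment, B = (μ₀I/4πd)(sinθ₁ + sinθ₂), where θ₁, θ₂ are the angles from the perpendicular to each end.
The perpendicular distance is d = 0.0303 m; the end-offsets along the wire are a = 0.0548 m and b = 0.0585 m.
sinθ₁ = 0.0548/√(0.0548²+0.0303²) = 0.8751; sinθ₂ = 0.0585/√(0.0585²+0.0303²) = 0.8880.
B = (4π×10⁻⁷ × 11.7) / (4π × 0.0303) × (0.8751 + 0.8880) = 6.81×10⁻⁵ T.

B ≈ 68.1 μT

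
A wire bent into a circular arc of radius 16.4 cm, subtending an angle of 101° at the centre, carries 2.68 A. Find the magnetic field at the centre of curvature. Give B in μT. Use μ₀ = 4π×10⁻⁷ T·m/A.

B ≈ 2.88 μT

The Biot–Savart field of a circular arc at its centre is B = μ₀Iφ/(4πR), with φ = 1.763 rad.
B = (4π×10⁻⁷ × 2.68 × 1.763) / (4π × 0.164) = 2.88×10⁻⁶ T.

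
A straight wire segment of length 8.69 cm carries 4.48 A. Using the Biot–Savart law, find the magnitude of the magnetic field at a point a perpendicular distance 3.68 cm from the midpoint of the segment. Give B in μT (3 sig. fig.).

For a finite straight segment, B = (μ₀I/4πd)(sinθ₁ + sinθ₂), where θ₁, θ₂ are the angles from the perpendicular to each end.
The perpendicular from the point meets the wire at its midpoint, so each end is L/2 = 0.04345 m away along the wire.
sinθ₁ = 0.04345/√(0.04345²+0.0368²) = 0.7631; sinθ₂ = 0.04345/√(0.04345²+0.0368²) = 0.7631.
B = (4π×10⁻⁷ × 4.48) / (4π × 0.0368) × (0.7631 + 0.7631) = 1.86×10⁻⁵ T.

B ≈ 18.6 μT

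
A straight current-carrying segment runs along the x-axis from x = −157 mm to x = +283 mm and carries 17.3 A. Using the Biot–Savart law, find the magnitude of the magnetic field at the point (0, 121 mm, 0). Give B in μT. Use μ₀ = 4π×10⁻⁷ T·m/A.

For a finite straight segment, B = (μ₀I/4πd)(sinθ₁ + sinθ₂), where θ₁, θ₂ are the angles from the perpendicular to each end.
The perpendicular distance is d = 0.121 m; the end-offsets along the wire are a = 0.157 m and b = 0.283 m.
sinθ₁ = 0.157/√(0.157²+0.121²) = 0.7921; sinθ₂ = 0.283/√(0.283²+0.121²) = 0.9195.
B = (4π×10⁻⁷ × 17.3) / (4π × 0.121) × (0.7921 + 0.9195) = 2.45×10⁻⁵ T.

B ≈ 24.5 μT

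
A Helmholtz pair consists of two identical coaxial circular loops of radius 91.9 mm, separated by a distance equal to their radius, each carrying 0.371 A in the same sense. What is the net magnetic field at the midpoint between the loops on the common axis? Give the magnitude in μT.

Each loop contributes B = μ₀IR²/[2(R²+z²)^(3/2)] on the axis, with z measured from that loop.
Loop 1 (z = 0.04595 m): B₁ = 1.81×10⁻⁶ T. Loop 2 (z = 0.04595 m): B₂ = 1.81×10⁻⁶ T.
The fields add: B = B₁ + B₂ = 3.63×10⁻⁶ T.

B ≈ 3.63 μT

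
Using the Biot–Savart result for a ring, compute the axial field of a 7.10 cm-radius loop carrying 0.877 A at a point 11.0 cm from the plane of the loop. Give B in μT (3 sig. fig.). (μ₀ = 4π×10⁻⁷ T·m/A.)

B ≈ 1.24 μT

On the axis of a circular loop, B = μ₀IR² / [2(R²+z²)^(3/2)].
R² + z² = (0.071)² + (0.11)² = 0.01714 m², and (R²+z²)^(3/2) = 2.24×10⁻³ m³.
B = (4π×10⁻⁷ × 0.877 × 0.005041) / (2 × 2.24×10⁻³) = 1.24×10⁻⁶ T.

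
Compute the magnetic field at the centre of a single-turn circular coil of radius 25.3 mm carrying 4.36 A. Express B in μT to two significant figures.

B ≈ 110 μT

At the centre of a circular loop the Biot–Savart law gives B = μ₀I/(2R).
B = (4π×10⁻⁷ × 4.36) / (2 × 0.0253) = 1.08×10⁻⁴ T.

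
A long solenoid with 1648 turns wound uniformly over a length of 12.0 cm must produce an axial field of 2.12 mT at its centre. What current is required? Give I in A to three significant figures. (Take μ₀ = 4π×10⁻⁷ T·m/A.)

I ≈ 0.123 A

Inside a long solenoid B = μ₀nI with n = 1.373×10⁴ m⁻¹, so I = B/(μ₀n).
I = 2.12×10⁻³ / (4π×10⁻⁷ × 1.373×10⁴) = 0.123 A.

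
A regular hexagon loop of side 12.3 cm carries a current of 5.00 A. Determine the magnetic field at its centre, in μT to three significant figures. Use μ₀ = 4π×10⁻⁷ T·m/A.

Each side is a finite straight segment at perpendicular distance d = a/(2 tan(π/6)) = 0.1065 m from the centre, with end-angles ±π/6.
One side contributes B₁ = (μ₀I/4πd)·2 sin(π/6) = 4.69×10⁻⁶ T.
All 6 sides add in the same direction: B = 6 × 4.69×10⁻⁶ = 2.82×10⁻⁵ T.

B ≈ 28.2 μT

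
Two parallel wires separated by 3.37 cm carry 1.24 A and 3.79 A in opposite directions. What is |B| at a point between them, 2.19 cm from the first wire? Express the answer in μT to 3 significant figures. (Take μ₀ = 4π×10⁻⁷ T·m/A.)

Each long wire gives B = μ₀I/(2πd). Distances are d₁ = 0.0219 m and d₂ = 0.0118 m.
B₁ = 1.13×10⁻⁵ T, B₂ = 6.42×10⁻⁵ T.
Between antiparallel currents both contributions point the same way, so they add. B = B₁ + B₂ = 1.13×10⁻⁵ + 6.42×10⁻⁵ = 7.56×10⁻⁵ T.

B ≈ 75.6 μT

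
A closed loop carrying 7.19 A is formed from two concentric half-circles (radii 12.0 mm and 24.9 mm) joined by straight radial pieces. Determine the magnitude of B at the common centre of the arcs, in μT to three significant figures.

The radial connectors point toward the centre, so dl × r̂ = 0 and they contribute nothing.
Each semicircle gives μ₀I/(4R): inner arc 1.88×10⁻⁴ T, outer arc 9.07×10⁻⁵ T.
The two arcs carry current in opposite angular senses, so their fields oppose: B = |1.88×10⁻⁴ − 9.07×10⁻⁵| = 9.75×10⁻⁵ T.

B ≈ 97.5 μT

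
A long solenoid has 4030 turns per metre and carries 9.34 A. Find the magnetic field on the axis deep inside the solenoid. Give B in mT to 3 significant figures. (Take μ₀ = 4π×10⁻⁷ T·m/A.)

B ≈ 47.3 mT

Inside a long solenoid, B = μ₀nI with n = 4030 turns/m.
B = 4π×10⁻⁷ × 4030 × 9.34 = 4.73×10⁻² T.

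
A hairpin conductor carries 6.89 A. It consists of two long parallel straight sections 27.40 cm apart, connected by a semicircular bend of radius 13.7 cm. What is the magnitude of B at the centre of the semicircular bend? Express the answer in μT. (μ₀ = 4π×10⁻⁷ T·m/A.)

B ≈ 25.9 μT

The semicircular arc contributes B_arc = μ₀I·π/(4πR) = μ₀I/(4R) = 1.58×10⁻⁵ T.
Each semi-infinite lead is at perpendicular distance R = 0.137 m from the centre, with the perpendicular foot at its near end, so it contributes μ₀I/(4πR); both point the same way, together 1.01×10⁻⁵ T.
Arc and leads all point the same direction: B = 1.58×10⁻⁵ + 1.01×10⁻⁵ = 2.59×10⁻⁵ T.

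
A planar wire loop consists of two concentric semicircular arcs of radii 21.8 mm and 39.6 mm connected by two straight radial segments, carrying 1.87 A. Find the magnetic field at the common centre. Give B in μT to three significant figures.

B ≈ 12.1 μT

The radial connectors point toward the centre, so dl × r̂ = 0 and they contribute nothing.
Each semicircle gives μ₀I/(4R): inner arc 2.69×10⁻⁵ T, outer arc 1.48×10⁻⁵ T.
The two arcs carry current in opposite angular senses, so their fields oppose: B = |2.69×10⁻⁵ − 1.48×10⁻⁵| = 1.21×10⁻⁵ T.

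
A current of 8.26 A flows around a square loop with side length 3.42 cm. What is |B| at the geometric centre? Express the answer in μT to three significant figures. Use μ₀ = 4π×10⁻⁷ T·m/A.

B ≈ 273 μT

Each side is a finite straight segment at perpendicular distance d = a/(2 tan(π/4)) = 0.0171 m from the centre, with end-angles ±π/4.
One side contributes B₁ = (μ₀I/4πd)·2 sin(π/4) = 6.83×10⁻⁵ T.
All 4 sides add in the same direction: B = 4 × 6.83×10⁻⁵ = 2.73×10⁻⁴ T.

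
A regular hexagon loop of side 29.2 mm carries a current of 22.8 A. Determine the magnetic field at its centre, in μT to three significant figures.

Each side is a finite straight segment at perpendicular distance d = a/(2 tan(π/6)) = 0.02529 m from the centre, with end-angles ±π/6.
One side contributes B₁ = (μ₀I/4πd)·2 sin(π/6) = 9.02×10⁻⁵ T.
All 6 sides add in the same direction: B = 6 × 9.02×10⁻⁵ = 5.41×10⁻⁴ T.

B ≈ 541 μT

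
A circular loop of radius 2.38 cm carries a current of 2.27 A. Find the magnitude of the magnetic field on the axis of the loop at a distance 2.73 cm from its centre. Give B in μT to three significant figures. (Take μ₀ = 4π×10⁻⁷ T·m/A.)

On the axis of a circular loop, B = μ₀IR² / [2(R²+z²)^(3/2)].
R² + z² = (0.0238)² + (0.0273)² = 0.001312 m², and (R²+z²)^(3/2) = 4.75×10⁻⁵ m³.
B = (4π×10⁻⁷ × 2.27 × 0.0005664) / (2 × 4.75×10⁻⁵) = 1.70×10⁻⁵ T.

B ≈ 17.0 μT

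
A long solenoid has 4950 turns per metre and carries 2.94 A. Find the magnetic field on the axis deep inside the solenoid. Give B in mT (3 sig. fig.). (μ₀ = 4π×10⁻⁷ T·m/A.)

Inside a long solenoid, B = μ₀nI with n = 4950 turns/m.
B = 4π×10⁻⁷ × 4950 × 2.94 = 1.83×10⁻² T.

B ≈ 18.3 mT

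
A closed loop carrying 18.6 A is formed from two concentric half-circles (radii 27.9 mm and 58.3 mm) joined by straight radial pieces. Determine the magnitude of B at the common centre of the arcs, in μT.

B ≈ 109 μT

The radial connectors point toward the centre, so dl × r̂ = 0 and they contribute nothing.
Each semicircle gives μ₀I/(4R): inner arc 2.09×10⁻⁴ T, outer arc 1.00×10⁻⁴ T.
The two arcs carry current in opposite angular senses, so their fields oppose: B = |2.09×10⁻⁴ − 1.00×10⁻⁴| = 1.09×10⁻⁴ T.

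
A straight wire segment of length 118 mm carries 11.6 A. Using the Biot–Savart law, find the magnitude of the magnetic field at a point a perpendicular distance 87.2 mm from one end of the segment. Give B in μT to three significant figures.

For a finite straight segment, B = (μ₀I/4πd)(sinθ₁ + sinθ₂), where θ₁, θ₂ are the angles from the perpendicular to each end.
The perpendicular foot is at one end, so the two end-offsets along the wire are 0 and L = 0.118 m.
sinθ₁ = 0/√(0²+0.0872²) = 0.0000; sinθ₂ = 0.118/√(0.118²+0.0872²) = 0.8042.
B = (4π×10⁻⁷ × 11.6) / (4π × 0.0872) × (0.0000 + 0.8042) = 1.07×10⁻⁵ T.

B ≈ 10.7 μT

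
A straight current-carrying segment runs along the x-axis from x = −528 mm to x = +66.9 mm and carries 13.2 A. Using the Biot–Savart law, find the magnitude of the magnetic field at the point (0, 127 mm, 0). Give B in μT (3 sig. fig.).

For a finite straight segment, B = (μ₀I/4πd)(sinθ₁ + sinθ₂), where θ₁, θ₂ are the angles from the perpendicular to each end.
The perpendicular distance is d = 0.127 m; the end-offsets along the wire are a = 0.528 m and b = 0.0669 m.
sinθ₁ = 0.528/√(0.528²+0.127²) = 0.9723; sinθ₂ = 0.0669/√(0.0669²+0.127²) = 0.4661.
B = (4π×10⁻⁷ × 13.2) / (4π × 0.127) × (0.9723 + 0.4661) = 1.49×10⁻⁵ T.

B ≈ 14.9 μT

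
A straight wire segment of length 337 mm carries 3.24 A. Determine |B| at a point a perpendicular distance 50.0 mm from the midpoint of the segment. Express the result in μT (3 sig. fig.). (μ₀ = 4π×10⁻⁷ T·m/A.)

For a finite straight segment, B = (μ₀I/4πd)(sinθ₁ + sinθ₂), where θ₁, θ₂ are the angles from the perpendicular to each end.
The perpendicular from the point meets the wire at its midpoint, so each end is L/2 = 0.1685 m away along the wire.
sinθ₁ = 0.1685/√(0.1685²+0.05²) = 0.9587; sinθ₂ = 0.1685/√(0.1685²+0.05²) = 0.9587.
B = (4π×10⁻⁷ × 3.24) / (4π × 0.05) × (0.9587 + 0.9587) = 1.24×10⁻⁵ T.

B ≈ 12.4 μT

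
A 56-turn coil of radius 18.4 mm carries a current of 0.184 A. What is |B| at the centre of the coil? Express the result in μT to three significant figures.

For an N-turn flat coil, B = Nμ₀I/(2R) with R = 0.0184 m.
B = 56 × 6.28×10⁻⁶ T = 3.52×10⁻⁴ T.

B ≈ 352 μT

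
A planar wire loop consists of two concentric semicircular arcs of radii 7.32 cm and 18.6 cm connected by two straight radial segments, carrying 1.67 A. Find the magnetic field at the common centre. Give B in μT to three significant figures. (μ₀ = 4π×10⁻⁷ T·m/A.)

The radial connectors point toward the centre, so dl × r̂ = 0 and they contribute nothing.
Each semicircle gives μ₀I/(4R): inner arc 7.17×10⁻⁶ T, outer arc 2.82×10⁻⁶ T.
The two arcs carry current in opposite angular senses, so their fields oppose: B = |7.17×10⁻⁶ − 2.82×10⁻⁶| = 4.35×10⁻⁶ T.

B ≈ 4.35 μT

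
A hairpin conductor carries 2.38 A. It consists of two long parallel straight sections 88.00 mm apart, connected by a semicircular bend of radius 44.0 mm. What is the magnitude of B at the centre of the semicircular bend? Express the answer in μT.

The semicircular arc contributes B_arc = μ₀I·π/(4πR) = μ₀I/(4R) = 1.70×10⁻⁵ T.
Each semi-infinite lead is at perpendicular distance R = 0.044 m from the centre, with the perpendicular foot at its near end, so it contributes μ₀I/(4πR); both point the same way, together 1.08×10⁻⁵ T.
Arc and leads all point the same direction: B = 1.70×10⁻⁵ + 1.08×10⁻⁵ = 2.78×10⁻⁵ T.

B ≈ 27.8 μT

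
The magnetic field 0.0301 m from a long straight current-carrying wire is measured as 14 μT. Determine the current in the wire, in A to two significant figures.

I ≈ 2.1 A

For a long straight wire B = μ₀I/(2πd), so I = 2πdB/μ₀.
I = 2π × 0.0301 × 1.40×10⁻⁵ / (4π×10⁻⁷) = 2.11 A.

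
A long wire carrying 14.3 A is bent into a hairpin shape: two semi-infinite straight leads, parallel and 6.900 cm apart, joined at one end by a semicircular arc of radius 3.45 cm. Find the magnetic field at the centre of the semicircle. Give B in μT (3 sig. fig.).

The semicircular arc contributes B_arc = μ₀I·π/(4πR) = μ₀I/(4R) = 1.30×10⁻⁴ T.
Each semi-infinite lead is at perpendicular distance R = 0.0345 m from the centre, with the perpendicular foot at its near end, so it contributes μ₀I/(4πR); both point the same way, together 8.29×10⁻⁵ T.
Arc and leads all point the same direction: B = 1.30×10⁻⁴ + 8.29×10⁻⁵ = 2.13×10⁻⁴ T.

B ≈ 213 μT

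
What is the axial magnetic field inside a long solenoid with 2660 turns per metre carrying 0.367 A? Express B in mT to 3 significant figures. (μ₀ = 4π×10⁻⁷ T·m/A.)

Inside a long solenoid, B = μ₀nI with n = 2660 turns/m.
B = 4π×10⁻⁷ × 2660 × 0.367 = 1.23×10⁻³ T.

B ≈ 1.23 mT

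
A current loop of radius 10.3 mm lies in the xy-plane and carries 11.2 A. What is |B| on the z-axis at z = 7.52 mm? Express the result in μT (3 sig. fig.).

On the axis of a circular loop, B = μ₀IR² / [2(R²+z²)^(3/2)].
R² + z² = (0.0103)² + (0.00752)² = 0.0001626 m², and (R²+z²)^(3/2) = 2.07×10⁻⁶ m³.
B = (4π×10⁻⁷ × 11.2 × 0.0001061) / (2 × 2.07×10⁻⁶) = 3.60×10⁻⁴ T.

B ≈ 360 μT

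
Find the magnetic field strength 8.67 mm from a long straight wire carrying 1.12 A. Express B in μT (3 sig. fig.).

B ≈ 25.8 μT

For an infinitely long straight wire, B = μ₀I/(2πd).
B = (4π×10⁻⁷ × 1.12) / (2π × 0.00867) = 2.58×10⁻⁵ T.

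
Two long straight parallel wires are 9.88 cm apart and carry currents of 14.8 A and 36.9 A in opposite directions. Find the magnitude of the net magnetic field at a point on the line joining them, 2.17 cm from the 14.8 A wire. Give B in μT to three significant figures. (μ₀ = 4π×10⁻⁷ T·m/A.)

Each long wire gives B = μ₀I/(2πd). Distances are d₁ = 0.0217 m and d₂ = 0.0771 m.
B₁ = 1.36×10⁻⁴ T, B₂ = 9.57×10⁻⁵ T.
Between antiparallel currents both contributions point the same way, so they add. B = B₁ + B₂ = 1.36×10⁻⁴ + 9.57×10⁻⁵ = 2.32×10⁻⁴ T.

B ≈ 232 μT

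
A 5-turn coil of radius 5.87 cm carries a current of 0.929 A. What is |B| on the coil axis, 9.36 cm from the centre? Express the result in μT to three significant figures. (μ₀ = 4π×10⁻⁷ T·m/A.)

For an N-turn flat coil, B = Nμ₀IR²/[2(R²+z²)^(3/2)] with R = 0.0587 m, z = 0.0936 m.
B = 5 × 1.49×10⁻⁶ T = 7.46×10⁻⁶ T.

B ≈ 7.46 μT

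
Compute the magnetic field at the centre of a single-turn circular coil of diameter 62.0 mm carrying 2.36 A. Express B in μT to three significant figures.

At the centre of a circular loop the Biot–Savart law gives B = μ₀I/(2R) (so R = 0.031 m).
B = (4π×10⁻⁷ × 2.36) / (2 × 0.031) = 4.78×10⁻⁵ T.

B ≈ 47.8 μT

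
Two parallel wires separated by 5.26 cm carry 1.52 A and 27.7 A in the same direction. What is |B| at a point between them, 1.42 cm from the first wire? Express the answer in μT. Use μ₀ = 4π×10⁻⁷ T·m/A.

Each long wire gives B = μ₀I/(2πd). Distances are d₁ = 0.0142 m and d₂ = 0.0384 m.
B₁ = 2.14×10⁻⁵ T, B₂ = 1.44×10⁻⁴ T.
Between parallel currents the two contributions point in opposite directions, so they subtract. B = |B₁ − B₂| = |2.14×10⁻⁵ − 1.44×10⁻⁴| = 1.23×10⁻⁴ T.

B ≈ 123 μT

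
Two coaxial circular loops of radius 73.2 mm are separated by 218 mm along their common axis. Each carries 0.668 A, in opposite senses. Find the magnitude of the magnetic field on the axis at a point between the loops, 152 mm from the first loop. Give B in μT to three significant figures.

B ≈ 1.88 μT

Each loop contributes B = μ₀IR²/[2(R²+z²)^(3/2)] on the axis, with z measured from that loop.
Loop 1 (z = 0.152 m): B₁ = 4.68×10⁻⁷ T. Loop 2 (z = 0.066 m): B₂ = 2.35×10⁻⁶ T.
The fields oppose: B = |B₁ − B₂| = 1.88×10⁻⁶ T.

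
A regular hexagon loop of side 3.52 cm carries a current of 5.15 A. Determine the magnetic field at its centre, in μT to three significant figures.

B ≈ 101 μT

Each side is a finite straight segment at perpendicular distance d = a/(2 tan(π/6)) = 0.03048 m from the centre, with end-angles ±π/6.
One side contributes B₁ = (μ₀I/4πd)·2 sin(π/6) = 1.69×10⁻⁵ T.
All 6 sides add in the same direction: B = 6 × 1.69×10⁻⁵ = 1.01×10⁻⁴ T.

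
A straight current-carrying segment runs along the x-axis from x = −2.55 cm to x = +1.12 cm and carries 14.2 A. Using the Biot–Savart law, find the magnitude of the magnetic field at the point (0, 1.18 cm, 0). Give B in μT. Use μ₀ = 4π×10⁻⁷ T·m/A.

For a finite straight segment, B = (μ₀I/4πd)(sinθ₁ + sinθ₂), where θ₁, θ₂ are the angles from the perpendicular to each end.
The perpendicular distance is d = 0.0118 m; the end-offsets along the wire are a = 0.0255 m and b = 0.0112 m.
sinθ₁ = 0.0255/√(0.0255²+0.0118²) = 0.9075; sinθ₂ = 0.0112/√(0.0112²+0.0118²) = 0.6884.
B = (4π×10⁻⁷ × 14.2) / (4π × 0.0118) × (0.9075 + 0.6884) = 1.92×10⁻⁴ T.

B ≈ 192 μT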